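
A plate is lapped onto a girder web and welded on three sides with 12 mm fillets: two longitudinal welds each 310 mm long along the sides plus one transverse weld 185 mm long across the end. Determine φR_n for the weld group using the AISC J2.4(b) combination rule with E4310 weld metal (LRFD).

φR_n ≈ 1320 kN

E43XX → F_EXX = 430 MPa.
t_e = 0.707 × 12 = 8.484 mm.
R_nwl = 0.6 × 430 × 8.484 × 620 × 10⁻³ = 1357 kN (longitudinal, 2 welds).
R_nwt = 0.6 × 430 × 8.484 × 185 × 10⁻³ = 404.9 kN (transverse, base value).
(i) R_nwl + R_nwt = 1762 kN; (ii) 0.85 R_nwl + 1.5 R_nwt = 1761 kN.
R_n = max = 1762 kN [governs: (i)]; φR_n = 1322 kN.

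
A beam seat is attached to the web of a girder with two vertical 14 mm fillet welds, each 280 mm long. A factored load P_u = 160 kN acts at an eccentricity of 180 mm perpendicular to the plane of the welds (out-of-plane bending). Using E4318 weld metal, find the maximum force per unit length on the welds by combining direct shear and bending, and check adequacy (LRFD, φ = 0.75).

E43XX → F_EXX = 430 MPa.
L_w = 2 × 280 = 560 mm; section modulus (unit throat) S = 2 × L²/6 = 26130 mm².
Direct shear f_v = P/L_w = 160×10³/560 = 285.7 N/mm.
Moment M = P × e = 160×10³ × 180 = 28800000 N·mm; bending f_b = M/S = 1102 N/mm.
f_max = √(f_v² + f_b²) = √(285.7² + 1102²) = 1138 N/mm.
φr_n = 0.75 × 0.6 × 430 × (0.707 × 14) = 1915 N/mm → adequate.

f_max ≈ 1140 N/mm; adequate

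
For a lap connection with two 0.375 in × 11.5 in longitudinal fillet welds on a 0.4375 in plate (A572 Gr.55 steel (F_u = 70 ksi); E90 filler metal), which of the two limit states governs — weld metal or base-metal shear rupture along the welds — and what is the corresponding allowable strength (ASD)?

R_n/Ω ≈ 165 kip (weld metal governs)

E90XX → F_EXX = 90 ksi.
t_e = 0.707 × 0.375 = 0.2651 in; L = 23 in.
Weld metal: R_n/Ω = (1/2.0) × 0.6 × 90 × 0.2651 × 23 = 164.6 kip.
Base metal (shear rupture): R_n/Ω = (1/2.0) × 0.6 × 70 × 0.4375 × 23 = 211.3 kip.
Governing: weld metal.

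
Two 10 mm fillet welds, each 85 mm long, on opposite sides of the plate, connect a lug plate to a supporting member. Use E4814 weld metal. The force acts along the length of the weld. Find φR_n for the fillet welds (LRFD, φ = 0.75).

E48XX → F_EXX = 480 MPa.
Effective throat t_e = 0.707 × 10 = 7.07 mm.
Total length L = 170 mm; A_we = 7.07 × 170 = 1202 mm².
F_nw = 0.6 F_EXX = 0.6 × 480 = 288 MPa.
φR_n = 0.75 × 288 × 1202 × 10⁻³ = 259.6 kN.

φR_n ≈ 260 kN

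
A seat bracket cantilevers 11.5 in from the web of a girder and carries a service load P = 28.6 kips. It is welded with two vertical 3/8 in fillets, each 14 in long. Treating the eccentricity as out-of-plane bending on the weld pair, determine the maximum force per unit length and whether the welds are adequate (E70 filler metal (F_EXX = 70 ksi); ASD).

f_max ≈ 5.14 kip/in; adequate

L_w = 2 × 14 = 28 in; section modulus (unit throat) S = 2 × L²/6 = 65.33 in².
Direct shear f_v = P/L_w = 28.6/28 = 1.021 kip/in.
Moment M = P × e = 28.6 × 11.5 = 328.9 kip·in; bending f_b = M/S = 5.034 kip/in.
f_max = √(f_v² + f_b²) = √(1.021² + 5.034²) = 5.137 kip/in.
r_n/Ω = (1/2.0) × 0.6 × 70 × (0.707 × 0.375) = 5.568 kip/in → adequate.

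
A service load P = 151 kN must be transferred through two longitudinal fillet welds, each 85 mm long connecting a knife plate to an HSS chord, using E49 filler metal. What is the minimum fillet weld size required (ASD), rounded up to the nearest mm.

E49XX → F_EXX = 490 MPa.
Total weld length L = 170 mm.
Required throat t_e = P × Ω / (0.6 F_EXX × L) = 151 × 2.0 / (0.6 × 490 × 170 × 10⁻³) = 6.042 mm.
Required leg w = t_e / 0.707 = 8.547 mm → use 9 mm.

w = 9 mm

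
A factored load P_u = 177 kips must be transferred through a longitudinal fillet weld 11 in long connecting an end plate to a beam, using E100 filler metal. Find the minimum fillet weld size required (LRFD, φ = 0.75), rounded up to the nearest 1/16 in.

E100XX → F_EXX = 100 ksi.
Total weld length L = 11 in.
Required throat t_e = P_u / (φ × 0.6 F_EXX × L) = 177 / (0.75 × 0.6 × 100 × 11) = 0.3576 in.
Required leg w = t_e / 0.707 = 0.5058 in → use 9/16 in.

w = 9/16 in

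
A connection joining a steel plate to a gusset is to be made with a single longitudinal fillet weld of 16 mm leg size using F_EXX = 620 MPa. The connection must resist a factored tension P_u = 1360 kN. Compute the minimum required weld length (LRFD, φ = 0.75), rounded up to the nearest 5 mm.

L = 435 mm

Throat t_e = 0.707 × 16 = 11.31 mm.
φr_n = 0.75 × 0.6 × 620 × 11.31 × 10⁻³ = 3.156 kN/mm.
L_req = P_u / φr_n = 1360 / 3.156 = 430.9 mm total.
Round up → use L = 435 mm.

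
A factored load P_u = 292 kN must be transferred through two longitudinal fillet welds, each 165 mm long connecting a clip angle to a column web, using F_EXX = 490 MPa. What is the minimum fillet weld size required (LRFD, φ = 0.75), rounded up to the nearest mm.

Total weld length L = 330 mm.
Required throat t_e = P_u / (φ × 0.6 F_EXX × L) = 292 / (0.75 × 0.6 × 490 × 330 × 10⁻³) = 4.013 mm.
Required leg w = t_e / 0.707 = 5.676 mm → use 6 mm.

w = 6 mm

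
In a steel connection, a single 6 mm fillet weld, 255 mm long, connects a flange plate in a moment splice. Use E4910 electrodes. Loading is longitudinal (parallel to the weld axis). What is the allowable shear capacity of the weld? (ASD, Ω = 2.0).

R_n/Ω ≈ 159 kN

E49XX → F_EXX = 490 MPa.
Effective throat t_e = 0.707 × 6 = 4.242 mm.
Total length L = 255 mm; A_we = 4.242 × 255 = 1082 mm².
F_nw = 0.6 F_EXX = 0.6 × 490 = 294 MPa.
R_n = 294 × 1082 × 10⁻³ = 318 kN; R_n/Ω = 318/2.0 = 159 kN.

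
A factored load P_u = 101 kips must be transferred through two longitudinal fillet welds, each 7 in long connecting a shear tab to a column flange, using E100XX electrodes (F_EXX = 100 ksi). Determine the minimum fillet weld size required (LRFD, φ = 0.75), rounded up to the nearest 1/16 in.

Total weld length L = 14 in.
Required throat t_e = P_u / (φ × 0.6 F_EXX × L) = 101 / (0.75 × 0.6 × 100 × 14) = 0.1603 in.
Required leg w = t_e / 0.707 = 0.2268 in → use 1/4 in.

w = 1/4 in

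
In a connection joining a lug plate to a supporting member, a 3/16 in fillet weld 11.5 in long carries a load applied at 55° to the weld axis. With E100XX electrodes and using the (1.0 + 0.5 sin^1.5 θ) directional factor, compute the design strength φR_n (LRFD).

φR_n ≈ 94 kip

E100XX → F_EXX = 100 ksi.
t_e = 0.707 × 0.1875 = 0.1326 in; A_we = 0.1326 × 11.5 = 1.524 in².
Directional factor: 1.0 + 0.5 sin^1.5(55°) = 1.371.
F_nw = 0.6 × 100 × 1.371 = 82.24 ksi.
φR_n = 0.75 × 82.24 × 1.524 = 94.03 kip.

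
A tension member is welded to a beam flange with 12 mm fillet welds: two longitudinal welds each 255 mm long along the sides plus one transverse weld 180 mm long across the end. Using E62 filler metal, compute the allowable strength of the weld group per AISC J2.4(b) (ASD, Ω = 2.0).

R_n/Ω ≈ 1110 kN

E62XX → F_EXX = 620 MPa.
t_e = 0.707 × 12 = 8.484 mm.
R_nwl = 0.6 × 620 × 8.484 × 510 × 10⁻³ = 1610 kN (longitudinal, 2 welds).
R_nwt = 0.6 × 620 × 8.484 × 180 × 10⁻³ = 568.1 kN (transverse, base value).
(i) R_nwl + R_nwt = 2178 kN; (ii) 0.85 R_nwl + 1.5 R_nwt = 2220 kN.
R_n = max = 2220 kN [governs: (ii)]; R_n/Ω = 1110 kN.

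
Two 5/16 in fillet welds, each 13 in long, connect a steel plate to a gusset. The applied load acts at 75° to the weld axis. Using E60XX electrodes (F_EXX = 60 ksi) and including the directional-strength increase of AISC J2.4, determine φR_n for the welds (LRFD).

φR_n ≈ 229 kips

t_e = 0.707 × 0.3125 = 0.2209 in; A_we = 0.2209 × 26 = 5.744 in².
Directional factor: 1.0 + 0.5 sin^1.5(75°) = 1.475.
F_nw = 0.6 × 60 × 1.475 = 53.09 ksi.
φR_n = 0.75 × 53.09 × 5.744 = 228.7 kips.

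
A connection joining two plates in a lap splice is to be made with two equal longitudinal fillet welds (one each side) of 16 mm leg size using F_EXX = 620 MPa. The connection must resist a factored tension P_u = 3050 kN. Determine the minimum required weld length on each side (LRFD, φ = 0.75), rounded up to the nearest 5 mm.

Throat t_e = 0.707 × 16 = 11.31 mm.
φr_n = 0.75 × 0.6 × 620 × 11.31 × 10⁻³ = 3.156 kN/mm.
L_req = P_u / φr_n = 3050 / 3.156 = 966.4 mm total.
Per side: 966.4 / 2 = 483.2 mm.
Round up → use L = 485 mm on each side.

L = 485 mm on each side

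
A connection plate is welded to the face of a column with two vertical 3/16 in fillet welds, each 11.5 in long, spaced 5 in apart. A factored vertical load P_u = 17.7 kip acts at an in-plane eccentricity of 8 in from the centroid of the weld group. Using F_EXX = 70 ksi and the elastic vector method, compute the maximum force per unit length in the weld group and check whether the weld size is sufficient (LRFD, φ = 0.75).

f_max ≈ 2.64 kip/in; adequate

Total weld length L_w = 23 in. Treat welds as unit-width lines.
Polar moment about centroid: J = 2[d³/12 + d(b/2)²] = 2[11.5³/12 + 11.5×2.5²] = 397.2 in³.
Direct shear f_v = P/L_w = 17.7 / 23 = 0.7696 kip/in (vertical).
Torsion M = P·e = 17.7 × 8 = 141.6 kip·in.
Critical point at (x, y) = (2.5, 5.75) from centroid. f_tx = M·y/J = 2.05 kip/in; f_ty = M·x/J = 0.8912 kip/in.
Resultant f_max = √[f_tx² + (f_v + f_ty)²] = √[2.05² + (0.7696 + 0.8912)²] = 2.638 kip/in.
Capacity per unit length: φr_n = 0.75 × 0.6 × 70 × (0.707 × 0.1875) = 4.176 kip/in.
2.638 ≤ 4.176 → adequate.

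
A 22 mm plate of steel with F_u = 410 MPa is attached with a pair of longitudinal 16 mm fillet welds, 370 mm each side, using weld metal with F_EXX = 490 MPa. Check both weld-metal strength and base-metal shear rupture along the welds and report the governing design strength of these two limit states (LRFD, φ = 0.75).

φR_n ≈ 1850 kN (weld metal governs)

t_e = 0.707 × 16 = 11.31 mm; L = 740 mm.
Weld metal: φR_n = 0.75 × 0.6 × 490 × 11.31 × 740 × 10⁻³ = 1846 kN.
Base metal (shear rupture): φR_n = 0.75 × 0.6 × 410 × 22 × 740 × 10⁻³ = 3004 kN.
Governing: weld metal.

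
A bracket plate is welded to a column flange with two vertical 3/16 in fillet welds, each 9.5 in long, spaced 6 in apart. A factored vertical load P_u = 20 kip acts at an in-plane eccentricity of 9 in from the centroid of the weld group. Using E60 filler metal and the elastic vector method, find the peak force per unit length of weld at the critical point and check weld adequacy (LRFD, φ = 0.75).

E60XX → F_EXX = 60 ksi.
Total weld length L_w = 19 in. Treat welds as unit-width lines.
Polar moment about centroid: J = 2[d³/12 + d(b/2)²] = 2[9.5³/12 + 9.5×3²] = 313.9 in³.
Direct shear f_v = P/L_w = 20 / 19 = 1.053 kip/in (vertical).
Torsion M = P·e = 20 × 9 = 180 kip·in.
Critical point at (x, y) = (3, 4.75) from centroid. f_tx = M·y/J = 2.724 kip/in; f_ty = M·x/J = 1.72 kip/in.
Resultant f_max = √[f_tx² + (f_v + f_ty)²] = √[2.724² + (1.053 + 1.72)²] = 3.887 kip/in.
Capacity per unit length: φr_n = 0.75 × 0.6 × 60 × (0.707 × 0.1875) = 3.579 kip/in.
3.887 > 3.579 → NOT adequate.

f_max ≈ 3.89 kip/in; NOT adequate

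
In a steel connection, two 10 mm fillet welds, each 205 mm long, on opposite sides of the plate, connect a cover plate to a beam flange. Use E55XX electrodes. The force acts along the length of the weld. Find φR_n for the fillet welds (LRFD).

φR_n ≈ 717 kN

E55XX → F_EXX = 550 MPa.
Effective throat t_e = 0.707 × 10 = 7.07 mm.
Total length L = 410 mm; A_we = 7.07 × 410 = 2899 mm².
F_nw = 0.6 F_EXX = 0.6 × 550 = 330 MPa.
φR_n = 0.75 × 330 × 2899 × 10⁻³ = 717.4 kN.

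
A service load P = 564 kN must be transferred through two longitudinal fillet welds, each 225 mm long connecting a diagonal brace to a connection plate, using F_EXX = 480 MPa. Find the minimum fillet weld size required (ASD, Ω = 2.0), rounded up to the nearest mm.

Total weld length L = 450 mm.
Required throat t_e = P × Ω / (0.6 F_EXX × L) = 564 × 2.0 / (0.6 × 480 × 450 × 10⁻³) = 8.704 mm.
Required leg w = t_e / 0.707 = 12.31 mm → use 13 mm.

w = 13 mm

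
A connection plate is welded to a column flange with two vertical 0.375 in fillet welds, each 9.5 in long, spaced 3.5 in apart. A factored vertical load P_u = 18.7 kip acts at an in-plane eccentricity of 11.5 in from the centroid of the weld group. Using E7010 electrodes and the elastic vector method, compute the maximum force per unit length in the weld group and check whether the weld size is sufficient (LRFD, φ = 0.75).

E70XX → F_EXX = 70 ksi.
Total weld length L_w = 19 in. Treat welds as unit-width lines.
Polar moment about centroid: J = 2[d³/12 + d(b/2)²] = 2[9.5³/12 + 9.5×1.75²] = 201.1 in³.
Direct shear f_v = P/L_w = 18.7 / 19 = 0.9842 kip/in (vertical).
Torsion M = P·e = 18.7 × 11.5 = 215.05 kip·in.
Critical point at (x, y) = (1.75, 4.75) from centroid. f_tx = M·y/J = 5.08 kip/in; f_ty = M·x/J = 1.872 kip/in.
Resultant f_max = √[f_tx² + (f_v + f_ty)²] = √[5.08² + (0.9842 + 1.872)²] = 5.828 kip/in.
Capacity per unit length: φr_n = 0.75 × 0.6 × 70 × (0.707 × 0.375) = 8.351 kip/in.
5.828 ≤ 8.351 → adequate.

f_max ≈ 5.83 kip/in; adequate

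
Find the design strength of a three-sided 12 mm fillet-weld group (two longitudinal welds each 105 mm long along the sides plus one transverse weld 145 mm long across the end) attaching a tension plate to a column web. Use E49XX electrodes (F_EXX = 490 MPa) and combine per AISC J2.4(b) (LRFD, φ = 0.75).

φR_n ≈ 741 kN

t_e = 0.707 × 12 = 8.484 mm.
R_nwl = 0.6 × 490 × 8.484 × 210 × 10⁻³ = 523.8 kN (longitudinal, 2 welds).
R_nwt = 0.6 × 490 × 8.484 × 145 × 10⁻³ = 361.7 kN (transverse, base value).
(i) R_nwl + R_nwt = 885.5 kN; (ii) 0.85 R_nwl + 1.5 R_nwt = 987.7 kN.
R_n = max = 987.7 kN [governs: (ii)]; φR_n = 740.8 kN.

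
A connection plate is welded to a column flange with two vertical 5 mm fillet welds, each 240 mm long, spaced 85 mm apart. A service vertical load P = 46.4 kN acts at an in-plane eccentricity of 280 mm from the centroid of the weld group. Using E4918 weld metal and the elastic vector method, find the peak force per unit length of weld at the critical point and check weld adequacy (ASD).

f_max ≈ 561 N/mm; NOT adequate

E49XX → F_EXX = 490 MPa.
Total weld length L_w = 480 mm. Treat welds as unit-width lines.
Polar moment about centroid: J = 2[d³/12 + d(b/2)²] = 2[240³/12 + 240×42.5²] = 3171000 mm³.
Direct shear f_v = P/L_w = 46.4×10³ / 480 = 96.67 N/mm (vertical).
Torsion M = P·e = 46.4×10³ × 280 = 12992000 N·mm.
Critical point at (x, y) = (42.5, 120) from centroid. f_tx = M·y/J = 491.7 N/mm; f_ty = M·x/J = 174.1 N/mm.
Resultant f_max = √[f_tx² + (f_v + f_ty)²] = √[491.7² + (96.67 + 174.1)²] = 561.3 N/mm.
Capacity per unit length: r_n/Ω = (1/2.0) × 0.6 × 490 × (0.707 × 5) = 519.6 N/mm.
561.3 > 519.6 → NOT adequate.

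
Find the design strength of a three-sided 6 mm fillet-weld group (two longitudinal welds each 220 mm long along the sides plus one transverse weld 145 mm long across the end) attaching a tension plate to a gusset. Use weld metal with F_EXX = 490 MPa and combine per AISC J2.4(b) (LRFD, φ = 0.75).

t_e = 0.707 × 6 = 4.242 mm.
R_nwl = 0.6 × 490 × 4.242 × 440 × 10⁻³ = 548.7 kN (longitudinal, 2 welds).
R_nwt = 0.6 × 490 × 4.242 × 145 × 10⁻³ = 180.8 kN (transverse, base value).
(i) R_nwl + R_nwt = 729.6 kN; (ii) 0.85 R_nwl + 1.5 R_nwt = 737.7 kN.
R_n = max = 737.7 kN [governs: (ii)]; φR_n = 553.3 kN.

φR_n ≈ 553 kN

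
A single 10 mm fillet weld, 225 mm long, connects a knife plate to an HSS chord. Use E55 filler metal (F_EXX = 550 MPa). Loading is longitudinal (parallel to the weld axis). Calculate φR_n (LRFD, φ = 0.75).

Effective throat t_e = 0.707 × 10 = 7.07 mm.
Total length L = 225 mm; A_we = 7.07 × 225 = 1591 mm².
F_nw = 0.6 F_EXX = 0.6 × 550 = 330 MPa.
φR_n = 0.75 × 330 × 1591 × 10⁻³ = 393.7 kN.

φR_n ≈ 394 kN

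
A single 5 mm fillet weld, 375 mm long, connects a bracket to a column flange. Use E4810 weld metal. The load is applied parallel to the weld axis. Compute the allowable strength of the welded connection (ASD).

E48XX → F_EXX = 480 MPa.
Effective throat t_e = 0.707 × 5 = 3.535 mm.
Total length L = 375 mm; A_we = 3.535 × 375 = 1326 mm².
F_nw = 0.6 F_EXX = 0.6 × 480 = 288 MPa.
R_n = 288 × 1326 × 10⁻³ = 381.8 kN; R_n/Ω = 381.8/2.0 = 190.9 kN.

R_n/Ω ≈ 191 kN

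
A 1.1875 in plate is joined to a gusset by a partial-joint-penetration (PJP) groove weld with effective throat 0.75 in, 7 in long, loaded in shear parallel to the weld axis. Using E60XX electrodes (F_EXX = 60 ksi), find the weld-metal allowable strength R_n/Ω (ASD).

R_n/Ω ≈ 94.5 kips

Effective throat (given) t_e = 0.75 in.
A_we = 0.75 × 7 = 5.25 in².
F_nw = 0.6 F_EXX = 36 ksi.
R_n/Ω = (36 × 5.25) / 2.0 = 94.5 kips.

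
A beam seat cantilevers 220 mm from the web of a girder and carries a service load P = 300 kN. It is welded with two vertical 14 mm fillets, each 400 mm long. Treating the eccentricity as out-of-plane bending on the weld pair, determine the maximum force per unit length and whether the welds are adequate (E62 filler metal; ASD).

f_max ≈ 1290 N/mm; adequate

E62XX → F_EXX = 620 MPa.
L_w = 2 × 400 = 800 mm; section modulus (unit throat) S = 2 × L²/6 = 53330 mm².
Direct shear f_v = P/L_w = 300×10³/800 = 375 N/mm.
Moment M = P × e = 300×10³ × 220 = 66000000 N·mm; bending f_b = M/S = 1238 N/mm.
f_max = √(f_v² + f_b²) = √(375² + 1238²) = 1293 N/mm.
r_n/Ω = (1/2.0) × 0.6 × 620 × (0.707 × 14) = 1841 N/mm → adequate.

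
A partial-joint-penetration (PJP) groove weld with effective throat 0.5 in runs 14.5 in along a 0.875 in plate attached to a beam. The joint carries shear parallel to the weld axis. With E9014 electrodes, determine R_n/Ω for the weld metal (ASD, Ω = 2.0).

R_n/Ω ≈ 196 kips

E90XX → F_EXX = 90 ksi.
Effective throat (given) t_e = 0.5 in.
A_we = 0.5 × 14.5 = 7.25 in².
F_nw = 0.6 F_EXX = 54 ksi.
R_n/Ω = (54 × 7.25) / 2.0 = 195.8 kips.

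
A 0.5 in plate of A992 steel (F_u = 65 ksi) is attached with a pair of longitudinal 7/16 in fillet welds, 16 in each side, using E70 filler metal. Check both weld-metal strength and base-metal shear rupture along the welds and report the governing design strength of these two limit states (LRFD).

E70XX → F_EXX = 70 ksi.
t_e = 0.707 × 0.4375 = 0.3093 in; L = 32 in.
Weld metal: φR_n = 0.75 × 0.6 × 70 × 0.3093 × 32 = 311.8 kips.
Base metal (shear rupture): φR_n = 0.75 × 0.6 × 65 × 0.5 × 32 = 468 kips.
Governing: weld metal.

φR_n ≈ 312 kips (weld metal governs)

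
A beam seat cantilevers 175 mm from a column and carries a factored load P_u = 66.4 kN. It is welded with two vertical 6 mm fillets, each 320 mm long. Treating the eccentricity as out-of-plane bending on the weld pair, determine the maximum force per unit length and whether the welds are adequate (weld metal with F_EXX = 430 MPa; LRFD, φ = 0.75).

L_w = 2 × 320 = 640 mm; section modulus (unit throat) S = 2 × L²/6 = 34130 mm².
Direct shear f_v = P/L_w = 66.4×10³/640 = 103.8 N/mm.
Moment M = P × e = 66.4×10³ × 175 = 11620000 N·mm; bending f_b = M/S = 340.4 N/mm.
f_max = √(f_v² + f_b²) = √(103.8² + 340.4²) = 355.9 N/mm.
φr_n = 0.75 × 0.6 × 430 × (0.707 × 6) = 820.8 N/mm → adequate.

f_max ≈ 356 N/mm; adequate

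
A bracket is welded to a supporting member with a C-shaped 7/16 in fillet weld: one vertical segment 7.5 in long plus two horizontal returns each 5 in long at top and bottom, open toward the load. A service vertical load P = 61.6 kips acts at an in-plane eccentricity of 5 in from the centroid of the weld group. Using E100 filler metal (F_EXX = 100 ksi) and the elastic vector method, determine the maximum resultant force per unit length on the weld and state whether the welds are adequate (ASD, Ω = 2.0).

Total weld length L_w = 17.5 in. Treat welds as unit-width lines.
Centroid: x̄ = 2×5×2.5 / 17.5 = 1.429 in from the vertical weld.
Polar moment about centroid: J = I_x + I_y = [7.5³/12 + 2×5×3.75²] + [7.5×1.429² + 2(5³/12 + 5×1.071²)] = 223.4 in³.
Direct shear f_v = P/L_w = 61.6 / 17.5 = 3.52 kip/in (vertical).
Torsion M = P·e = 61.6 × 5 = 308 kip·in.
Critical point at (x, y) = (3.571, 3.75) from centroid. f_tx = M·y/J = 5.17 kip/in; f_ty = M·x/J = 4.924 kip/in.
Resultant f_max = √[f_tx² + (f_v + f_ty)²] = √[5.17² + (3.52 + 4.924)²] = 9.901 kip/in.
Capacity per unit length: r_n/Ω = (1/2.0) × 0.6 × 100 × (0.707 × 0.4375) = 9.279 kip/in.
9.901 > 9.279 → NOT adequate.

f_max ≈ 9.9 kip/in; NOT adequate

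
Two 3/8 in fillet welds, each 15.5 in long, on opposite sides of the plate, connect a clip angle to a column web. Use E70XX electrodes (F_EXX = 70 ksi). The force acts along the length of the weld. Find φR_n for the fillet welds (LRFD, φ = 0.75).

Effective throat t_e = 0.707 × 0.375 = 0.2651 in.
Total length L = 31 in; A_we = 0.2651 × 31 = 8.219 in².
F_nw = 0.6 F_EXX = 0.6 × 70 = 42 ksi.
φR_n = 0.75 × 42 × 8.219 = 258.9 kips.

φR_n ≈ 259 kips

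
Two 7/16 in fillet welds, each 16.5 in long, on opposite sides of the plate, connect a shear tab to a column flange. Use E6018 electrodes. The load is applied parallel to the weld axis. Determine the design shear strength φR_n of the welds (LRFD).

φR_n ≈ 276 kips

E60XX → F_EXX = 60 ksi.
Effective throat t_e = 0.707 × 0.4375 = 0.3093 in.
Total length L = 33 in; A_we = 0.3093 × 33 = 10.21 in².
F_nw = 0.6 F_EXX = 0.6 × 60 = 36 ksi.
φR_n = 0.75 × 36 × 10.21 = 275.6 kips.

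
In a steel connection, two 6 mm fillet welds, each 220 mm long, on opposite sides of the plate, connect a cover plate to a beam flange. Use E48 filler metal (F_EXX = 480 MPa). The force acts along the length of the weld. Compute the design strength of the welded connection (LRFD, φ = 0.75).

Effective throat t_e = 0.707 × 6 = 4.242 mm.
Total length L = 440 mm; A_we = 4.242 × 440 = 1866 mm².
F_nw = 0.6 F_EXX = 0.6 × 480 = 288 MPa.
φR_n = 0.75 × 288 × 1866 × 10⁻³ = 403.2 kN.

φR_n ≈ 403 kN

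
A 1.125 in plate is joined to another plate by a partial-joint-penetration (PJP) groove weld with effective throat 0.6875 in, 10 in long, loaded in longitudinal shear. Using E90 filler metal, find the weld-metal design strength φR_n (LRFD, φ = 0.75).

E90XX → F_EXX = 90 ksi.
Effective throat (given) t_e = 0.6875 in.
A_we = 0.6875 × 10 = 6.875 in².
F_nw = 0.6 F_EXX = 54 ksi.
φR_n = 0.75 × 54 × 6.875 = 278.4 kip.

φR_n ≈ 278 kip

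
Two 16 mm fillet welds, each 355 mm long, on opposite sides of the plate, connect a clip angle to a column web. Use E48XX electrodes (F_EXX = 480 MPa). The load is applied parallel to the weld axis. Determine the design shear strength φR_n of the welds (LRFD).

Effective throat t_e = 0.707 × 16 = 11.31 mm.
Total length L = 710 mm; A_we = 11.31 × 710 = 8032 mm².
F_nw = 0.6 F_EXX = 0.6 × 480 = 288 MPa.
φR_n = 0.75 × 288 × 8032 × 10⁻³ = 1735 kN.

φR_n ≈ 1730 kN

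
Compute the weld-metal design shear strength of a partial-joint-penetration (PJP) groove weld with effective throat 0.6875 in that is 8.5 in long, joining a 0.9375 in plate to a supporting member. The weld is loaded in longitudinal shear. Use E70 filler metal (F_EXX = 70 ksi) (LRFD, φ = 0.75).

φR_n ≈ 184 kips

Effective throat (given) t_e = 0.6875 in.
A_we = 0.6875 × 8.5 = 5.844 in².
F_nw = 0.6 F_EXX = 42 ksi.
φR_n = 0.75 × 42 × 5.844 = 184.1 kips.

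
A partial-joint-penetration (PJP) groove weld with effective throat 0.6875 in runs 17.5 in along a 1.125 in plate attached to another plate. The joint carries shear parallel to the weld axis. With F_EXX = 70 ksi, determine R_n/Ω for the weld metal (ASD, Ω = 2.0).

Effective throat (given) t_e = 0.6875 in.
A_we = 0.6875 × 17.5 = 12.03 in².
F_nw = 0.6 F_EXX = 42 ksi.
R_n/Ω = (42 × 12.03) / 2.0 = 252.7 kips.

R_n/Ω ≈ 253 kips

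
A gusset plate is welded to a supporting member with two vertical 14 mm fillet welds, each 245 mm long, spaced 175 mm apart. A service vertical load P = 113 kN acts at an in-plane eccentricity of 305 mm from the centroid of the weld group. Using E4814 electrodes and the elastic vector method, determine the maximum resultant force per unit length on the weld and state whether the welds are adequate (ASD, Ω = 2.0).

E48XX → F_EXX = 480 MPa.
Total weld length L_w = 490 mm. Treat welds as unit-width lines.
Polar moment about centroid: J = 2[d³/12 + d(b/2)²] = 2[245³/12 + 245×87.5²] = 6203000 mm³.
Direct shear f_v = P/L_w = 113×10³ / 490 = 230.6 N/mm (vertical).
Torsion M = P·e = 113×10³ × 305 = 34465000 N·mm.
Critical point at (x, y) = (87.5, 122.5) from centroid. f_tx = M·y/J = 680.7 N/mm; f_ty = M·x/J = 486.2 N/mm.
Resultant f_max = √[f_tx² + (f_v + f_ty)²] = √[680.7² + (230.6 + 486.2)²] = 988.5 N/mm.
Capacity per unit length: r_n/Ω = (1/2.0) × 0.6 × 480 × (0.707 × 14) = 1425 N/mm.
988.5 ≤ 1425 → adequate.

f_max ≈ 989 N/mm; adequate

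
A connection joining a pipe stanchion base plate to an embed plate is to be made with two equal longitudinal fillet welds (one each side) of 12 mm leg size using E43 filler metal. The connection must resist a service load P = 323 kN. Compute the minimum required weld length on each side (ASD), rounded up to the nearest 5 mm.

E43XX → F_EXX = 430 MPa.
Throat t_e = 0.707 × 12 = 8.484 mm.
r_n/Ω = (0.6 × 430 × 8.484) / 2.0 = 1094 N/mm = 1.094 kN/mm.
L_req = P / (r_n/Ω) = 323 / 1.094 = 295.1 mm total.
Per side: 295.1 / 2 = 147.6 mm.
Round up → use L = 150 mm on each side.

L = 150 mm on each side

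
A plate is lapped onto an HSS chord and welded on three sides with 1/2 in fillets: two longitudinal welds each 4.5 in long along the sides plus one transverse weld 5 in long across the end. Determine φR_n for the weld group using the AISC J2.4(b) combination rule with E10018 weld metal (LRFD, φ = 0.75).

φR_n ≈ 241 kips

E100XX → F_EXX = 100 ksi.
t_e = 0.707 × 0.5 = 0.3535 in.
R_nwl = 0.6 × 100 × 0.3535 × 9 = 190.9 kips (longitudinal, 2 welds).
R_nwt = 0.6 × 100 × 0.3535 × 5 = 106 kips (transverse, base value).
(i) R_nwl + R_nwt = 296.9 kips; (ii) 0.85 R_nwl + 1.5 R_nwt = 321.3 kips.
R_n = max = 321.3 kips [governs: (ii)]; φR_n = 241 kips.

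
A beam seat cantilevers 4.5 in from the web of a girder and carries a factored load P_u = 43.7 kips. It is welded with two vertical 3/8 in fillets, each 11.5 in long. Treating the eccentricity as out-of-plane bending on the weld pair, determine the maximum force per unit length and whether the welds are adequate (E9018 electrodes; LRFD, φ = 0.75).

E90XX → F_EXX = 90 ksi.
L_w = 2 × 11.5 = 23 in; section modulus (unit throat) S = 2 × L²/6 = 44.08 in².
Direct shear f_v = P/L_w = 43.7/23 = 1.9 kip/in.
Moment M = P × e = 43.7 × 4.5 = 196.65 kip·in; bending f_b = M/S = 4.461 kip/in.
f_max = √(f_v² + f_b²) = √(1.9² + 4.461²) = 4.849 kip/in.
φr_n = 0.75 × 0.6 × 90 × (0.707 × 0.375) = 10.74 kip/in → adequate.

f_max ≈ 4.85 kip/in; adequate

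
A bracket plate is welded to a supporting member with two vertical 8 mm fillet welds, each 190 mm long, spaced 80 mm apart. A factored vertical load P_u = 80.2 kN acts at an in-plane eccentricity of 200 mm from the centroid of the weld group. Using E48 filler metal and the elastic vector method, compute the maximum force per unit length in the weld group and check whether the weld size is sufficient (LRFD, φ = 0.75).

f_max ≈ 1040 N/mm; adequate

E48XX → F_EXX = 480 MPa.
Total weld length L_w = 380 mm. Treat welds as unit-width lines.
Polar moment about centroid: J = 2[d³/12 + d(b/2)²] = 2[190³/12 + 190×40²] = 1751000 mm³.
Direct shear f_v = P/L_w = 80.2×10³ / 380 = 211.1 N/mm (vertical).
Torsion M = P·e = 80.2×10³ × 200 = 16040000 N·mm.
Critical point at (x, y) = (40, 95) from centroid. f_tx = M·y/J = 870.2 N/mm; f_ty = M·x/J = 366.4 N/mm.
Resultant f_max = √[f_tx² + (f_v + f_ty)²] = √[870.2² + (211.1 + 366.4)²] = 1044 N/mm.
Capacity per unit length: φr_n = 0.75 × 0.6 × 480 × (0.707 × 8) = 1222 N/mm.
1044 ≤ 1222 → adequate.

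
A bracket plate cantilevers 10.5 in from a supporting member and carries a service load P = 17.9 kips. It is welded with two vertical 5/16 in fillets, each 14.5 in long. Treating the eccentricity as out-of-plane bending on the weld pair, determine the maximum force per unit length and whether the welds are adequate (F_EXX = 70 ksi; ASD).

L_w = 2 × 14.5 = 29 in; section modulus (unit throat) S = 2 × L²/6 = 70.08 in².
Direct shear f_v = P/L_w = 17.9/29 = 0.6172 kip/in.
Moment M = P × e = 17.9 × 10.5 = 187.95 kip·in; bending f_b = M/S = 2.682 kip/in.
f_max = √(f_v² + f_b²) = √(0.6172² + 2.682²) = 2.752 kip/in.
r_n/Ω = (1/2.0) × 0.6 × 70 × (0.707 × 0.3125) = 4.64 kip/in → adequate.

f_max ≈ 2.75 kip/in; adequate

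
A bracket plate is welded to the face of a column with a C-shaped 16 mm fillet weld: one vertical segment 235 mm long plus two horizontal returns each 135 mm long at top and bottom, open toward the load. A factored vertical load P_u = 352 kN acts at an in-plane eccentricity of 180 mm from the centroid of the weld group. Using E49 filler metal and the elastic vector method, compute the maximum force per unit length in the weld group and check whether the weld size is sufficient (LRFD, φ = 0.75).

f_max ≈ 2190 N/mm; adequate

E49XX → F_EXX = 490 MPa.
Total weld length L_w = 505 mm. Treat welds as unit-width lines.
Centroid: x̄ = 2×135×67.5 / 505 = 36.09 mm from the vertical weld.
Polar moment about centroid: J = I_x + I_y = [235³/12 + 2×135×117.5²] + [235×36.09² + 2(135³/12 + 135×31.41²)] = 5792000 mm³.
Direct shear f_v = P/L_w = 352×10³ / 505 = 697 N/mm (vertical).
Torsion M = P·e = 352×10³ × 180 = 63360000 N·mm.
Critical point at (x, y) = (98.91, 117.5) from centroid. f_tx = M·y/J = 1285 N/mm; f_ty = M·x/J = 1082 N/mm.
Resultant f_max = √[f_tx² + (f_v + f_ty)²] = √[1285² + (697 + 1082)²] = 2195 N/mm.
Capacity per unit length: φr_n = 0.75 × 0.6 × 490 × (0.707 × 16) = 2494 N/mm.
2195 ≤ 2494 → adequate.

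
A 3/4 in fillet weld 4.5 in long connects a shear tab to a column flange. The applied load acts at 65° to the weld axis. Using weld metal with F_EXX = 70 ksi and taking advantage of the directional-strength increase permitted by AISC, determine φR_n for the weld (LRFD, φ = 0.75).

t_e = 0.707 × 0.75 = 0.5302 in; A_we = 0.5302 × 4.5 = 2.386 in².
Directional factor: 1.0 + 0.5 sin^1.5(65°) = 1.431.
F_nw = 0.6 × 70 × 1.431 = 60.12 ksi.
φR_n = 0.75 × 60.12 × 2.386 = 107.6 kips.

φR_n ≈ 108 kips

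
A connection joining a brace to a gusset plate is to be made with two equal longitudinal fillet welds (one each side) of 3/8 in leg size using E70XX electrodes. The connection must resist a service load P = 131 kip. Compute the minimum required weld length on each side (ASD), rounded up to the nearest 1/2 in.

E70XX → F_EXX = 70 ksi.
Throat t_e = 0.707 × 0.375 = 0.2651 in.
r_n/Ω = (0.6 × 70 × 0.2651) / 2.0 = 5.568 kip/in.
L_req = P / (r_n/Ω) = 131 / 5.568 = 23.53 in total.
Per side: 23.53 / 2 = 11.76 in.
Round up → use L = 12 in on each side.

L = 12 in on each side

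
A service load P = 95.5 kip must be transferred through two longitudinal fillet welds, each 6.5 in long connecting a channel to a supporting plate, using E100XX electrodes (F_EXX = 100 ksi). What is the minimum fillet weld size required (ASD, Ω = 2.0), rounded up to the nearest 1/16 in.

w = 3/8 in

Total weld length L = 13 in.
Required throat t_e = P × Ω / (0.6 F_EXX × L) = 95.5 × 2.0 / (0.6 × 100 × 13) = 0.2449 in.
Required leg w = t_e / 0.707 = 0.3464 in → use 3/8 in.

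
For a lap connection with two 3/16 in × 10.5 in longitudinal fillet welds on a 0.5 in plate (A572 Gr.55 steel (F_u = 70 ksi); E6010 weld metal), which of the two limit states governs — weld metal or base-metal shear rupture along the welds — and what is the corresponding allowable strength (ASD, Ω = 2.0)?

R_n/Ω ≈ 50.1 kip (weld metal governs)

E60XX → F_EXX = 60 ksi.
t_e = 0.707 × 0.1875 = 0.1326 in; L = 21 in.
Weld metal: R_n/Ω = (1/2.0) × 0.6 × 60 × 0.1326 × 21 = 50.11 kip.
Base metal (shear rupture): R_n/Ω = (1/2.0) × 0.6 × 70 × 0.5 × 21 = 220.5 kip.
Governing: weld metal.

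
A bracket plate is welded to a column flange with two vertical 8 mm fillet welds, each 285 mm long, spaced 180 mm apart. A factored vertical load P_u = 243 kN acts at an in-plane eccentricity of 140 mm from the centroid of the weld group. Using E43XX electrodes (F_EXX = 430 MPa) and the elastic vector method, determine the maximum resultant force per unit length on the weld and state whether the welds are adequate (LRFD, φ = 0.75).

Total weld length L_w = 570 mm. Treat welds as unit-width lines.
Polar moment about centroid: J = 2[d³/12 + d(b/2)²] = 2[285³/12 + 285×90²] = 8475000 mm³.
Direct shear f_v = P/L_w = 243×10³ / 570 = 426.3 N/mm (vertical).
Torsion M = P·e = 243×10³ × 140 = 34020000 N·mm.
Critical point at (x, y) = (90, 142.5) from centroid. f_tx = M·y/J = 572 N/mm; f_ty = M·x/J = 361.3 N/mm.
Resultant f_max = √[f_tx² + (f_v + f_ty)²] = √[572² + (426.3 + 361.3)²] = 973.4 N/mm.
Capacity per unit length: φr_n = 0.75 × 0.6 × 430 × (0.707 × 8) = 1094 N/mm.
973.4 ≤ 1094 → adequate.

f_max ≈ 973 N/mm; adequate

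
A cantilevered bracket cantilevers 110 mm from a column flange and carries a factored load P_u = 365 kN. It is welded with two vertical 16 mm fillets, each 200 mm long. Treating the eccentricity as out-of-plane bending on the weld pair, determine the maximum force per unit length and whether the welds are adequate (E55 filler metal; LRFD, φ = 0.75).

f_max ≈ 3150 N/mm; NOT adequate

E55XX → F_EXX = 550 MPa.
L_w = 2 × 200 = 400 mm; section modulus (unit throat) S = 2 × L²/6 = 13330 mm².
Direct shear f_v = P/L_w = 365×10³/400 = 912.5 N/mm.
Moment M = P × e = 365×10³ × 110 = 40150000 N·mm; bending f_b = M/S = 3011 N/mm.
f_max = √(f_v² + f_b²) = √(912.5² + 3011²) = 3146 N/mm.
φr_n = 0.75 × 0.6 × 550 × (0.707 × 16) = 2800 N/mm → NOT adequate.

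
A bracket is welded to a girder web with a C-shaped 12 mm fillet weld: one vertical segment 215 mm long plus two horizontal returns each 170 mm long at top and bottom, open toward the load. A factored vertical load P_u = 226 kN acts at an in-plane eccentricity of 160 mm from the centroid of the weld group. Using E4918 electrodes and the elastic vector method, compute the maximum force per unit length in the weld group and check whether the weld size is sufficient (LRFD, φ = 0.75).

f_max ≈ 1220 N/mm; adequate

E49XX → F_EXX = 490 MPa.
Total weld length L_w = 555 mm. Treat welds as unit-width lines.
Centroid: x̄ = 2×170×85 / 555 = 52.07 mm from the vertical weld.
Polar moment about centroid: J = I_x + I_y = [215³/12 + 2×170×107.5²] + [215×52.07² + 2(170³/12 + 170×32.93²)] = 6528000 mm³.
Direct shear f_v = P/L_w = 226×10³ / 555 = 407.2 N/mm (vertical).
Torsion M = P·e = 226×10³ × 160 = 36160000 N·mm.
Critical point at (x, y) = (117.9, 107.5) from centroid. f_tx = M·y/J = 595.5 N/mm; f_ty = M·x/J = 653.3 N/mm.
Resultant f_max = √[f_tx² + (f_v + f_ty)²] = √[595.5² + (407.2 + 653.3)²] = 1216 N/mm.
Capacity per unit length: φr_n = 0.75 × 0.6 × 490 × (0.707 × 12) = 1871 N/mm.
1216 ≤ 1871 → adequate.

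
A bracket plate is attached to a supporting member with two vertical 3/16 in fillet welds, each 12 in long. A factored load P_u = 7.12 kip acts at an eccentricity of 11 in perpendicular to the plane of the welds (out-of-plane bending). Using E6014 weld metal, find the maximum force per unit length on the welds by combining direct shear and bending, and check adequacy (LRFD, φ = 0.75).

E60XX → F_EXX = 60 ksi.
L_w = 2 × 12 = 24 in; section modulus (unit throat) S = 2 × L²/6 = 48 in².
Direct shear f_v = P/L_w = 7.12/24 = 0.2967 kip/in.
Moment M = P × e = 7.12 × 11 = 78.32 kip·in; bending f_b = M/S = 1.632 kip/in.
f_max = √(f_v² + f_b²) = √(0.2967² + 1.632²) = 1.658 kip/in.
φr_n = 0.75 × 0.6 × 60 × (0.707 × 0.1875) = 3.579 kip/in → adequate.

f_max ≈ 1.66 kip/in; adequate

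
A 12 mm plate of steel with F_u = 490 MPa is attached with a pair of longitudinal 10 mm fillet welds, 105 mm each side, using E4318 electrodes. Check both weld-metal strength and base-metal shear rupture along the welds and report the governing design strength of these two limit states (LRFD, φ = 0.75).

φR_n ≈ 287 kN (weld metal governs)

E43XX → F_EXX = 430 MPa.
t_e = 0.707 × 10 = 7.07 mm; L = 210 mm.
Weld metal: φR_n = 0.75 × 0.6 × 430 × 7.07 × 210 × 10⁻³ = 287.3 kN.
Base metal (shear rupture): φR_n = 0.75 × 0.6 × 490 × 12 × 210 × 10⁻³ = 555.7 kN.
Governing: weld metal.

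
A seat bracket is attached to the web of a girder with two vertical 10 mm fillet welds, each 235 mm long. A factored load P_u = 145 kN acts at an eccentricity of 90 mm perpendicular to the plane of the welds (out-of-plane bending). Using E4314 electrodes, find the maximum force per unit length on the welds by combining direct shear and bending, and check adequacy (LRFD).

f_max ≈ 773 N/mm; adequate

E43XX → F_EXX = 430 MPa.
L_w = 2 × 235 = 470 mm; section modulus (unit throat) S = 2 × L²/6 = 18410 mm².
Direct shear f_v = P/L_w = 145×10³/470 = 308.5 N/mm.
Moment M = P × e = 145×10³ × 90 = 13050000 N·mm; bending f_b = M/S = 708.9 N/mm.
f_max = √(f_v² + f_b²) = √(308.5² + 708.9²) = 773.1 N/mm.
φr_n = 0.75 × 0.6 × 430 × (0.707 × 10) = 1368 N/mm → adequate.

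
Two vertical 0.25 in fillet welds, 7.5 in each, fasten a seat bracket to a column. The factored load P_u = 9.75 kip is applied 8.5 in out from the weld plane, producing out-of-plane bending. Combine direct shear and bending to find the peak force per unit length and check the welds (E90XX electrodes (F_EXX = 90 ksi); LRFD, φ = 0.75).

f_max ≈ 4.47 kip/in; adequate

L_w = 2 × 7.5 = 15 in; section modulus (unit throat) S = 2 × L²/6 = 18.75 in².
Direct shear f_v = P/L_w = 9.75/15 = 0.65 kip/in.
Moment M = P × e = 9.75 × 8.5 = 82.875 kip·in; bending f_b = M/S = 4.42 kip/in.
f_max = √(f_v² + f_b²) = √(0.65² + 4.42²) = 4.468 kip/in.
φr_n = 0.75 × 0.6 × 90 × (0.707 × 0.25) = 7.158 kip/in → adequate.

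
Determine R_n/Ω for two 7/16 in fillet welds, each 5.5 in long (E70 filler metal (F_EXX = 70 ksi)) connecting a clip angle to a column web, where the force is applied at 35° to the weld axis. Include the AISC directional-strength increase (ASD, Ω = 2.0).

t_e = 0.707 × 0.4375 = 0.3093 in; A_we = 0.3093 × 11 = 3.402 in².
Directional factor: 1.0 + 0.5 sin^1.5(35°) = 1.217.
F_nw = 0.6 × 70 × 1.217 = 51.12 ksi.
R_n/Ω = (51.12 × 3.402) / 2.0 = 86.97 kips.

R_n/Ω ≈ 87 kips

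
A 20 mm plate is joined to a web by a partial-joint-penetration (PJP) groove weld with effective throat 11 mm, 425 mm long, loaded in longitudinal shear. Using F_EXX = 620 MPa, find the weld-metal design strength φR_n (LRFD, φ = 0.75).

φR_n ≈ 1300 kN

Effective throat (given) t_e = 11 mm.
A_we = 11 × 425 = 4675 mm².
F_nw = 0.6 F_EXX = 372 MPa.
φR_n = 0.75 × 372 × 4675 × 10⁻³ = 1304 kN.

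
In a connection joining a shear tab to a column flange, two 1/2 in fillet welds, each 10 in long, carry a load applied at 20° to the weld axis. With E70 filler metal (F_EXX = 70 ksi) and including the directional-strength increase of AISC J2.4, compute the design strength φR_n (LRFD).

t_e = 0.707 × 0.5 = 0.3535 in; A_we = 0.3535 × 20 = 7.07 in².
Directional factor: 1.0 + 0.5 sin^1.5(20°) = 1.1.
F_nw = 0.6 × 70 × 1.1 = 46.2 ksi.
φR_n = 0.75 × 46.2 × 7.07 = 245 kip.

φR_n ≈ 245 kip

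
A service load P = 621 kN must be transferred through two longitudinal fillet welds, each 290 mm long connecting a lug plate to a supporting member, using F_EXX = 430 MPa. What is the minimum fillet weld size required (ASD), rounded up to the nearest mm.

Total weld length L = 580 mm.
Required throat t_e = P × Ω / (0.6 F_EXX × L) = 621 × 2.0 / (0.6 × 430 × 580 × 10⁻³) = 8.3 mm.
Required leg w = t_e / 0.707 = 11.74 mm → use 12 mm.

w = 12 mm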